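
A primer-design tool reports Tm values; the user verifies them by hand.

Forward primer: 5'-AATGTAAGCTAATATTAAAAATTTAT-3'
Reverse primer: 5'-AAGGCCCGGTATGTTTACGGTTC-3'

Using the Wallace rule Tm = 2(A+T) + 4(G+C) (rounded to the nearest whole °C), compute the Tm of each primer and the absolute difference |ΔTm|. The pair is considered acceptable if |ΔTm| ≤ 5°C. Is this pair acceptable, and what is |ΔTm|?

|ΔTm| = 12°C; the pair is not acceptable.

Forward: A=13 T=10 G=2 C=1 → Tm = 2·23 + 4·3 = 58°C.
Reverse: A=4 T=7 G=7 C=5 → Tm = 2·11 + 4·12 = 70°C.
|ΔTm| = |58 − 70| = 12°C, > 5°C.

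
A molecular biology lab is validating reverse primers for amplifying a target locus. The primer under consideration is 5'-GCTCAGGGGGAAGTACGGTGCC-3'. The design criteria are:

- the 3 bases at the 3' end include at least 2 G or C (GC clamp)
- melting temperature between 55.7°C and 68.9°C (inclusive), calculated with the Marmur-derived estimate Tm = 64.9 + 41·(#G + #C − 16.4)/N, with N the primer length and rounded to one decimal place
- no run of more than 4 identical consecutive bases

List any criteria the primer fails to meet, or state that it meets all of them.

Base counts: A=4, T=3, G=10, C=5 (length 22).
GC clamp: 3' end GCC has 3 G/C ✓
Tm: Tm = 64.9 + 41·(15 − 16.4)/22 = 62.3°C ✓
homopolymer run: longest run = 5, exceeds 4 ✗

Fails: homopolymer run.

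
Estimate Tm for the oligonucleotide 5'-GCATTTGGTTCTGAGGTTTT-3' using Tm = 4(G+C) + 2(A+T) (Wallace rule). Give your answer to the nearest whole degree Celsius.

56°C

Base counts: A=2, T=10, G=6, C=2 (length 20).
Tm = 2·(2+10) + 4·(6+2) = 2·12 + 4·8 = 24 + 32 = 56°C.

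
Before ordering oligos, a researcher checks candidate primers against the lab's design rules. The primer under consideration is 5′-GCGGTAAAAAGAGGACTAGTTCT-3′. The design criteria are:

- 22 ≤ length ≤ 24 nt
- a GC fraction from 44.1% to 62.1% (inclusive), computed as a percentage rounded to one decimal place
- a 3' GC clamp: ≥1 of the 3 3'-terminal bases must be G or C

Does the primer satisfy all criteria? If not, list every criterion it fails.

Fails: GC content.

Base counts: A=8, T=5, G=7, C=3 (length 23).
length: length 23 ✓
GC content: GC 10/23 = 43.5%, outside 44.1–62.1% ✗
GC clamp: 3' end TCT has 1 G/C ✓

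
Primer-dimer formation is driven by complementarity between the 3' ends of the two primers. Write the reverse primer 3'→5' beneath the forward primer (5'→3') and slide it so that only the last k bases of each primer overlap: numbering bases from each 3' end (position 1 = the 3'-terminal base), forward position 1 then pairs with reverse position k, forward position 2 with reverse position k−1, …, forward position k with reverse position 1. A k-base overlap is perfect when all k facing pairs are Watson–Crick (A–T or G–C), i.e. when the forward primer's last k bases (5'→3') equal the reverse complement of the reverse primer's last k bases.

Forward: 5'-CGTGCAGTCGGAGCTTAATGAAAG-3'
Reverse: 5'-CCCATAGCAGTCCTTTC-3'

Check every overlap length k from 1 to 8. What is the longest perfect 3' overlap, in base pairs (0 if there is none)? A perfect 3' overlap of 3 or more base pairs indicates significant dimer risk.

Longest perfect overlap: 5 complementary base pairs; significant dimer risk (threshold 3).

Last 8 bases (5'→3') — forward …AATGAAAG, reverse …GTCCTTTC.
Reverse complement of the reverse primer's last 8 bases: GAAAGGAC; its first k bases are the reverse complement of the reverse primer's last k bases, so a perfect k-base overlap needs the forward primer's last k bases to equal them.
Comparing (forward last k vs required): k=1: G vs G ✓; k=2: AG vs GA ✗; k=3: AAG vs GAA ✗; k=4: AAAG vs GAAA ✗; k=5: GAAAG vs GAAAG ✓; k=6: TGAAAG vs GAAAGG ✗; k=7: ATGAAAG vs GAAAGGA ✗; k=8: AATGAAAG vs GAAAGGAC ✗.
Perfect overlaps at k = 1, 5; the largest is 5.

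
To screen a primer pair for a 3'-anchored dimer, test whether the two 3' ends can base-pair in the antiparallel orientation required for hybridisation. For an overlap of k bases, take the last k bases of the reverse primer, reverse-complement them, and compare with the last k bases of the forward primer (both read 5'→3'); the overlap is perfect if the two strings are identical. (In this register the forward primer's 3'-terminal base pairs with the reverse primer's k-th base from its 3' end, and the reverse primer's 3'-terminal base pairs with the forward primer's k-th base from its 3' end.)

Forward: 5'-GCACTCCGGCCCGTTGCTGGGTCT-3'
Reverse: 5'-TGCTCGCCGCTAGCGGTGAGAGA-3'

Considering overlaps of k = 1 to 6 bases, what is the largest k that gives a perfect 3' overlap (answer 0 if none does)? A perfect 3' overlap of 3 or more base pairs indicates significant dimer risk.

Last 6 bases (5'→3') — forward …GGGTCT, reverse …GAGAGA.
Reverse complement of the reverse primer's last 6 bases: TCTCTC; its first k bases are the reverse complement of the reverse primer's last k bases, so a perfect k-base overlap needs the forward primer's last k bases to equal them.
Comparing (forward last k vs required): k=1: T vs T ✓; k=2: CT vs TC ✗; k=3: TCT vs TCT ✓; k=4: GTCT vs TCTC ✗; k=5: GGTCT vs TCTCT ✗; k=6: GGGTCT vs TCTCTC ✗.
Perfect overlaps at k = 1, 3; the largest is 3.

Longest perfect overlap: 3 complementary base pairs; significant dimer risk (threshold 3).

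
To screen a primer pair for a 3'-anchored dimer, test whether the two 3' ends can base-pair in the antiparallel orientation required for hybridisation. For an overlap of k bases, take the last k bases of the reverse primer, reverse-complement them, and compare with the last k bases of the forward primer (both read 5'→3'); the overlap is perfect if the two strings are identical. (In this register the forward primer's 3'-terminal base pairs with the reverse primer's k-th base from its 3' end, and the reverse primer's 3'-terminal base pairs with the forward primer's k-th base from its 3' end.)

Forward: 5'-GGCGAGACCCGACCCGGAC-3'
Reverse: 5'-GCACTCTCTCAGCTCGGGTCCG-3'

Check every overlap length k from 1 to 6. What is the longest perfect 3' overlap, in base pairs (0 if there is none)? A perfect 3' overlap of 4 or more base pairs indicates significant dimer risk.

Last 6 bases (5'→3') — forward …CCGGAC, reverse …GGTCCG.
Reverse complement of the reverse primer's last 6 bases: CGGACC; its first k bases are the reverse complement of the reverse primer's last k bases, so a perfect k-base overlap needs the forward primer's last k bases to equal them.
Comparing (forward last k vs required): k=1: C vs C ✓; k=2: AC vs CG ✗; k=3: GAC vs CGG ✗; k=4: GGAC vs CGGA ✗; k=5: CGGAC vs CGGAC ✓; k=6: CCGGAC vs CGGACC ✗.
Perfect overlaps at k = 1, 5; the largest is 5.

Longest perfect overlap: 5 complementary base pairs; significant dimer risk (threshold 4).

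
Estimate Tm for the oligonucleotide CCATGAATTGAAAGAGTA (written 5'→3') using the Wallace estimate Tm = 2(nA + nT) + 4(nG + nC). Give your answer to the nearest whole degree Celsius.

Base counts: A=8, T=4, G=4, C=2 (length 18).
Tm = 2·(8+4) + 4·(4+2) = 2·12 + 4·6 = 24 + 24 = 48°C.

48°C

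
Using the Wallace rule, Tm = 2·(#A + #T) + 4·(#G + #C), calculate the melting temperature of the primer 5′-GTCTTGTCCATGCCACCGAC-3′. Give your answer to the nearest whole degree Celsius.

Base counts: A=3, T=5, G=4, C=8 (length 20).
Tm = 2·(3+5) + 4·(4+8) = 2·8 + 4·12 = 16 + 48 = 64°C.

64°C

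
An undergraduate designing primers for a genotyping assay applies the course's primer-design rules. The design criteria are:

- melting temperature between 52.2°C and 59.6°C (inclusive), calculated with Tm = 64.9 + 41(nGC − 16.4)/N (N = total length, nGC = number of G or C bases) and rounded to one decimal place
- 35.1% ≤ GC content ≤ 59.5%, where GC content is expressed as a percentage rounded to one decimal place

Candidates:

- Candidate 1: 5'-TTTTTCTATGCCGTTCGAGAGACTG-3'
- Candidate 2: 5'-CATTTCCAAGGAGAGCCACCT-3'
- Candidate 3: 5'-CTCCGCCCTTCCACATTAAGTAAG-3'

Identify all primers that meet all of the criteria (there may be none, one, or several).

Candidate 1, Candidate 2 and Candidate 3.

Candidate 1 (25 nt, A=4 T=10 G=6 C=5): Tm = 64.9 + 41·(11 − 16.4)/25 = 56.0°C ✓; GC 11/25 = 44.0% ✓ — passes.
Candidate 2 (21 nt, A=6 T=4 G=4 C=7): Tm = 64.9 + 41·(11 − 16.4)/21 = 54.4°C ✓; GC 11/21 = 52.4% ✓ — passes.
Candidate 3 (24 nt, A=6 T=6 G=3 C=9): Tm = 64.9 + 41·(12 − 16.4)/24 = 57.4°C ✓; GC 12/24 = 50.0% ✓ — passes.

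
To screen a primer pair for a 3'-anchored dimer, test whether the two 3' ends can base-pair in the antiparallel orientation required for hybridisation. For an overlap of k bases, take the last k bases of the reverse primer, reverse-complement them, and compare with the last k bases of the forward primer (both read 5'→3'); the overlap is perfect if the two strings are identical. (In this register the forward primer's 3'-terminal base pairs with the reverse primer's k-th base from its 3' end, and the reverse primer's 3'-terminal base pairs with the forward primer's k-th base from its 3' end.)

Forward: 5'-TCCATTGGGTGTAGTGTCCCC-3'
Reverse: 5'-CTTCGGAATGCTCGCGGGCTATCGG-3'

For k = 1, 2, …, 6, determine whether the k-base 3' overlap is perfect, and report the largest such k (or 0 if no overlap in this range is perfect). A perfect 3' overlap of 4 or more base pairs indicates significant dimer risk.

Longest perfect overlap: 2 complementary base pairs; below the dimer-risk threshold (threshold 4).

Last 6 bases (5'→3') — forward …GTCCCC, reverse …TATCGG.
Reverse complement of the reverse primer's last 6 bases: CCGATA; its first k bases are the reverse complement of the reverse primer's last k bases, so a perfect k-base overlap needs the forward primer's last k bases to equal them.
Comparing (forward last k vs required): k=1: C vs C ✓; k=2: CC vs CC ✓; k=3: CCC vs CCG ✗; k=4: CCCC vs CCGA ✗; k=5: TCCCC vs CCGAT ✗; k=6: GTCCCC vs CCGATA ✗.
Perfect overlaps at k = 1, 2; the largest is 2.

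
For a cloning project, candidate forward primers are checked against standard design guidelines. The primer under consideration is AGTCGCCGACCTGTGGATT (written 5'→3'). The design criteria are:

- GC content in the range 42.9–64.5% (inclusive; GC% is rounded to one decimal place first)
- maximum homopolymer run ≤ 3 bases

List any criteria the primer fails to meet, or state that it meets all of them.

Base counts: A=3, T=5, G=6, C=5 (length 19).
GC content: GC 11/19 = 57.9% ✓
homopolymer run: longest run = 2 ✓

Meets all criteria.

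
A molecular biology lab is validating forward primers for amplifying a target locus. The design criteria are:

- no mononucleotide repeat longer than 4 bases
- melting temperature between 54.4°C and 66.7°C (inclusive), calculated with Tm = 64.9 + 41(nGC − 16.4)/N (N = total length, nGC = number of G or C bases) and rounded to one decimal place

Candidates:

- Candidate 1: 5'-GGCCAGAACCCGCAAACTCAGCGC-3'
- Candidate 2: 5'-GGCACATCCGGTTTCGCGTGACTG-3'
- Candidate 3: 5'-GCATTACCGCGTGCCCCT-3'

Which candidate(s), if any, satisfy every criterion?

Candidate 1 (24 nt, A=7 T=1 G=6 C=10): longest run = 3 ✓; Tm = 64.9 + 41·(16 − 16.4)/24 = 64.2°C ✓ — passes.
Candidate 2 (24 nt, A=3 T=6 G=8 C=7): longest run = 3 ✓; Tm = 64.9 + 41·(15 − 16.4)/24 = 62.5°C ✓ — passes.
Candidate 3 (18 nt, A=2 T=4 G=4 C=8): longest run = 4 ✓; Tm = 64.9 + 41·(12 − 16.4)/18 = 54.9°C ✓ — passes.

Candidate 1, Candidate 2 and Candidate 3.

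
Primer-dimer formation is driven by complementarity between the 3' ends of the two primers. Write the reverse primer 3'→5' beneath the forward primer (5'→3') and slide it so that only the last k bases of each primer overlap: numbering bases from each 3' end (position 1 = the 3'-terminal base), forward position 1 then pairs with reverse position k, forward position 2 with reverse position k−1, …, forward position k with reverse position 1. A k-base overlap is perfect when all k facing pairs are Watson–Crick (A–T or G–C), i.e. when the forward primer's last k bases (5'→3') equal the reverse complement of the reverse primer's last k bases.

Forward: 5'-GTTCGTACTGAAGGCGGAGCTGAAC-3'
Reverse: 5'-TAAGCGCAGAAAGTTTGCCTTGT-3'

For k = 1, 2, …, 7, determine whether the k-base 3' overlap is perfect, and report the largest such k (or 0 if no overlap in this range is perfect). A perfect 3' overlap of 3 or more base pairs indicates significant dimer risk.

Longest perfect overlap: 2 complementary base pairs; below the dimer-risk threshold (threshold 3).

Last 7 bases (5'→3') — forward …GCTGAAC, reverse …GCCTTGT.
Reverse complement of the reverse primer's last 7 bases: ACAAGGC; its first k bases are the reverse complement of the reverse primer's last k bases, so a perfect k-base overlap needs the forward primer's last k bases to equal them.
Comparing (forward last k vs required): k=1: C vs A ✗; k=2: AC vs AC ✓; k=3: AAC vs ACA ✗; k=4: GAAC vs ACAA ✗; k=5: TGAAC vs ACAAG ✗; k=6: CTGAAC vs ACAAGG ✗; k=7: GCTGAAC vs ACAAGGC ✗.
Only k = 2 is perfect, so the longest perfect 3' overlap is 2.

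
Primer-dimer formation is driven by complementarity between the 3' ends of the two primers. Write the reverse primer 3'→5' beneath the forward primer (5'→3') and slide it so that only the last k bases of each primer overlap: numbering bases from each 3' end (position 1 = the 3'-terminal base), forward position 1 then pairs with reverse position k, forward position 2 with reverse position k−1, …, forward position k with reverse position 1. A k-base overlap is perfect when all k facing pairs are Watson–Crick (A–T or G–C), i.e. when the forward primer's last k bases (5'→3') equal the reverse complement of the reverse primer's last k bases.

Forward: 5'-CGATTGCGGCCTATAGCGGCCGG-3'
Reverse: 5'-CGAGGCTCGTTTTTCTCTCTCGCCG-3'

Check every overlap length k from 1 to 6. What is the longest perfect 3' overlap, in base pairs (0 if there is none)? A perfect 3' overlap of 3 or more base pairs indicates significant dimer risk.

Longest perfect overlap: 3 complementary base pairs; significant dimer risk (threshold 3).

Last 6 bases (5'→3') — forward …GGCCGG, reverse …TCGCCG.
Reverse complement of the reverse primer's last 6 bases: CGGCGA; its first k bases are the reverse complement of the reverse primer's last k bases, so a perfect k-base overlap needs the forward primer's last k bases to equal them.
Comparing (forward last k vs required): k=1: G vs C ✗; k=2: GG vs CG ✗; k=3: CGG vs CGG ✓; k=4: CCGG vs CGGC ✗; k=5: GCCGG vs CGGCG ✗; k=6: GGCCGG vs CGGCGA ✗.
Only k = 3 is perfect, so the longest perfect 3' overlap is 3.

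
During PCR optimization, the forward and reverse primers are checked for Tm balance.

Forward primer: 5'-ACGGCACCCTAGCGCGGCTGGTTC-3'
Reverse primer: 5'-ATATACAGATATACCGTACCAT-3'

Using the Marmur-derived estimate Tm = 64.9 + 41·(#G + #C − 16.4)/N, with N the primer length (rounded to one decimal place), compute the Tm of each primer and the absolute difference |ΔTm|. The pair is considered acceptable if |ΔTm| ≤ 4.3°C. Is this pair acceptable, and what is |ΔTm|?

|ΔTm| = 18.5°C; the pair is not acceptable.

Forward: G+C = 17, N = 24 → Tm = 64.9 + 41·(17 − 16.4)/24 = 65.9°C.
Reverse: G+C = 7, N = 22 → Tm = 64.9 + 41·(7 − 16.4)/22 = 47.4°C.
|ΔTm| = |65.9 − 47.4| = 18.5°C, > 4.3°C.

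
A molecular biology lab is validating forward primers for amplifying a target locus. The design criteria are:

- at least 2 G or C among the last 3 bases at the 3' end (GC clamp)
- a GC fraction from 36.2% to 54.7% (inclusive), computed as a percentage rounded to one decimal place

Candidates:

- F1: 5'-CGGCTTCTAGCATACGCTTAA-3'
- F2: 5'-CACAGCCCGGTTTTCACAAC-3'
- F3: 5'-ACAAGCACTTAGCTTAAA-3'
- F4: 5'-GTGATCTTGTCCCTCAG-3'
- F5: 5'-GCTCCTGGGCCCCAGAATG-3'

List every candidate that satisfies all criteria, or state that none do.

F4 only.

F1 (21 nt, A=5 T=6 G=4 C=6): 3' end TAA has 0 G/C, need ≥2 ✗; GC 10/21 = 47.6% ✓ — fails.
F2 (20 nt, A=5 T=4 G=3 C=8): 3' end AAC has 1 G/C, need ≥2 ✗; GC 11/20 = 55.0%, outside 36.2–54.7% ✗ — fails.
F3 (18 nt, A=8 T=4 G=2 C=4): 3' end AAA has 0 G/C, need ≥2 ✗; GC 6/18 = 33.3%, outside 36.2–54.7% ✗ — fails.
F4 (17 nt, A=2 T=6 G=4 C=5): 3' end CAG has 2 G/C ✓; GC 9/17 = 52.9% ✓ — passes.
F5 (19 nt, A=3 T=3 G=6 C=7): 3' end ATG has 1 G/C, need ≥2 ✗; GC 13/19 = 68.4%, outside 36.2–54.7% ✗ — fails.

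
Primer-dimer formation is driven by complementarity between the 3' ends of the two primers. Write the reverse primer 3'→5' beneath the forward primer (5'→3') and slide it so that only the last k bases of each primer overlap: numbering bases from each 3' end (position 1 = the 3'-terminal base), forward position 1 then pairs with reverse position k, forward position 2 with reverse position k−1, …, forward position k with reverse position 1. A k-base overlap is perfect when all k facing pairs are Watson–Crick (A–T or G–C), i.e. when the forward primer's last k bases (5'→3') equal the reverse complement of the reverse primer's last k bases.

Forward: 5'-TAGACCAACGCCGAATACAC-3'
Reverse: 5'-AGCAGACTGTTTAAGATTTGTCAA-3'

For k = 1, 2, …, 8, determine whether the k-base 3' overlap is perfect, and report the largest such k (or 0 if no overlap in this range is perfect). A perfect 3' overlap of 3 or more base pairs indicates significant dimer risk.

Longest perfect overlap: 0 complementary base pairs; below the dimer-risk threshold (threshold 3).

Last 8 bases (5'→3') — forward …GAATACAC, reverse …TTTGTCAA.
Reverse complement of the reverse primer's last 8 bases: TTGACAAA; its first k bases are the reverse complement of the reverse primer's last k bases, so a perfect k-base overlap needs the forward primer's last k bases to equal them.
Comparing (forward last k vs required): k=1: C vs T ✗; k=2: AC vs TT ✗; k=3: CAC vs TTG ✗; k=4: ACAC vs TTGA ✗; k=5: TACAC vs TTGAC ✗; k=6: ATACAC vs TTGACA ✗; k=7: AATACAC vs TTGACAA ✗; k=8: GAATACAC vs TTGACAAA ✗.
No overlap length from 1 to 8 is perfect, so the longest perfect 3' overlap is 0.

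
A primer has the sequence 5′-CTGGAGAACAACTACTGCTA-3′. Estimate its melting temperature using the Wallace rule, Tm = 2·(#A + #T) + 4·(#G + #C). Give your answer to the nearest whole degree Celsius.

Base counts: A=7, T=4, G=4, C=5 (length 20).
Tm = 2·(7+4) + 4·(4+5) = 2·11 + 4·9 = 22 + 36 = 58°C.

58°C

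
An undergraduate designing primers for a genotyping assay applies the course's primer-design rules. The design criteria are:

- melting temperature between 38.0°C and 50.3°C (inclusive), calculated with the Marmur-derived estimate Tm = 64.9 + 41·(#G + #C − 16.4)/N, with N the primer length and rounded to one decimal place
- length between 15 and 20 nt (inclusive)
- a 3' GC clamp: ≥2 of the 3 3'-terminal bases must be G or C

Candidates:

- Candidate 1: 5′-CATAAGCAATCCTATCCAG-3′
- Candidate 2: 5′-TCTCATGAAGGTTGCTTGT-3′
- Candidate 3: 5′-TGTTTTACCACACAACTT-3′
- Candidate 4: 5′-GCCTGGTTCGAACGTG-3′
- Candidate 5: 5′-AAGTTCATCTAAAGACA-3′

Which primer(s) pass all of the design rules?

Candidate 1 (19 nt, A=7 T=4 G=2 C=6): Tm = 64.9 + 41·(8 − 16.4)/19 = 46.8°C ✓; length 19 ✓; 3' end CAG has 2 G/C ✓ — passes.
Candidate 2 (19 nt, A=3 T=8 G=5 C=3): Tm = 64.9 + 41·(8 − 16.4)/19 = 46.8°C ✓; length 19 ✓; 3' end TGT has 1 G/C, need ≥2 ✗ — fails.
Candidate 3 (18 nt, A=5 T=7 G=1 C=5): Tm = 64.9 + 41·(6 − 16.4)/18 = 41.2°C ✓; length 18 ✓; 3' end CTT has 1 G/C, need ≥2 ✗ — fails.
Candidate 4 (16 nt, A=2 T=4 G=6 C=4): Tm = 64.9 + 41·(10 − 16.4)/16 = 48.5°C ✓; length 16 ✓; 3' end GTG has 2 G/C ✓ — passes.
Candidate 5 (17 nt, A=8 T=4 G=2 C=3): Tm = 64.9 + 41·(5 − 16.4)/17 = 37.4°C, outside 38.0–50.3°C ✗; length 17 ✓; 3' end ACA has 1 G/C, need ≥2 ✗ — fails.

Candidate 1 and Candidate 4.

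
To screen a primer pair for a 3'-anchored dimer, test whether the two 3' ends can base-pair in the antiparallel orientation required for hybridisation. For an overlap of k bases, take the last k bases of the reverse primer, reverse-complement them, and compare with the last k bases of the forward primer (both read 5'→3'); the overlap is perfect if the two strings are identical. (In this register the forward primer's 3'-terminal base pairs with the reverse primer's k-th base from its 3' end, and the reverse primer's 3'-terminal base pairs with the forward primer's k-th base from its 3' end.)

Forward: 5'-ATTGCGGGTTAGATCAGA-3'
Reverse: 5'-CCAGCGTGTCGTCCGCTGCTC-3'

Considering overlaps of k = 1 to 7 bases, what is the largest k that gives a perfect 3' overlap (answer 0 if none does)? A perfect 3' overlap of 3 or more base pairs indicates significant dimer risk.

Last 7 bases (5'→3') — forward …GATCAGA, reverse …GCTGCTC.
Reverse complement of the reverse primer's last 7 bases: GAGCAGC; its first k bases are the reverse complement of the reverse primer's last k bases, so a perfect k-base overlap needs the forward primer's last k bases to equal them.
Comparing (forward last k vs required): k=1: A vs G ✗; k=2: GA vs GA ✓; k=3: AGA vs GAG ✗; k=4: CAGA vs GAGC ✗; k=5: TCAGA vs GAGCA ✗; k=6: ATCAGA vs GAGCAG ✗; k=7: GATCAGA vs GAGCAGC ✗.
Only k = 2 is perfect, so the longest perfect 3' overlap is 2.

Longest perfect overlap: 2 complementary base pairs; below the dimer-risk threshold (threshold 3).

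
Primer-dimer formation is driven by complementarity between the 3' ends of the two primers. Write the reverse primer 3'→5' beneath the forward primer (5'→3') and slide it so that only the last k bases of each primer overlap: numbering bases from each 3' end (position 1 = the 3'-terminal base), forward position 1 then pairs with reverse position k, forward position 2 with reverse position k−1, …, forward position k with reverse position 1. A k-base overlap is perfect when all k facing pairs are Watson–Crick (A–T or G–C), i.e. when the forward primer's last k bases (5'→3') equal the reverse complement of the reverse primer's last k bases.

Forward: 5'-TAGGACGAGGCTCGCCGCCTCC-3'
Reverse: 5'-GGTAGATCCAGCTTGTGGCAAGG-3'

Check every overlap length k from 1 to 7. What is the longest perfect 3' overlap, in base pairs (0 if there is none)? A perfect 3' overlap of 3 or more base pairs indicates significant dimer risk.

Last 7 bases (5'→3') — forward …CGCCTCC, reverse …GGCAAGG.
Reverse complement of the reverse primer's last 7 bases: CCTTGCC; its first k bases are the reverse complement of the reverse primer's last k bases, so a perfect k-base overlap needs the forward primer's last k bases to equal them.
Comparing (forward last k vs required): k=1: C vs C ✓; k=2: CC vs CC ✓; k=3: TCC vs CCT ✗; k=4: CTCC vs CCTT ✗; k=5: CCTCC vs CCTTG ✗; k=6: GCCTCC vs CCTTGC ✗; k=7: CGCCTCC vs CCTTGCC ✗.
Perfect overlaps at k = 1, 2; the largest is 2.

Longest perfect overlap: 2 complementary base pairs; below the dimer-risk threshold (threshold 3).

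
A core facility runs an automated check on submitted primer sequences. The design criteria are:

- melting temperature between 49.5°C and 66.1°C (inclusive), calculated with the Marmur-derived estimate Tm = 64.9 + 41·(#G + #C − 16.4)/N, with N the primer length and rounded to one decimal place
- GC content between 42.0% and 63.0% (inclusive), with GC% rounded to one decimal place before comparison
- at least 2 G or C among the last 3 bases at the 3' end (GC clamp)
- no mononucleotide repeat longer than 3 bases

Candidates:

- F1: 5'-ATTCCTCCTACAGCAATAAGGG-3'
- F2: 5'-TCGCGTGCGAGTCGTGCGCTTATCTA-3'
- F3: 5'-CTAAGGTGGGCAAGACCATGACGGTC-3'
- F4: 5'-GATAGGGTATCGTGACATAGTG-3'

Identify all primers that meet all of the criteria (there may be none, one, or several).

F1 (22 nt, A=7 T=5 G=4 C=6): Tm = 64.9 + 41·(10 − 16.4)/22 = 53.0°C ✓; GC 10/22 = 45.5% ✓; 3' end GGG has 3 G/C ✓; longest run = 3 ✓ — passes.
F2 (26 nt, A=3 T=8 G=8 C=7): Tm = 64.9 + 41·(15 − 16.4)/26 = 62.7°C ✓; GC 15/26 = 57.7% ✓; 3' end CTA has 1 G/C, need ≥2 ✗; longest run = 2 ✓ — fails.
F3 (26 nt, A=7 T=4 G=9 C=6): Tm = 64.9 + 41·(15 − 16.4)/26 = 62.7°C ✓; GC 15/26 = 57.7% ✓; 3' end GTC has 2 G/C ✓; longest run = 3 ✓ — passes.
F4 (22 nt, A=6 T=6 G=8 C=2): Tm = 64.9 + 41·(10 − 16.4)/22 = 53.0°C ✓; GC 10/22 = 45.5% ✓; 3' end GTG has 2 G/C ✓; longest run = 3 ✓ — passes.

F1, F3 and F4.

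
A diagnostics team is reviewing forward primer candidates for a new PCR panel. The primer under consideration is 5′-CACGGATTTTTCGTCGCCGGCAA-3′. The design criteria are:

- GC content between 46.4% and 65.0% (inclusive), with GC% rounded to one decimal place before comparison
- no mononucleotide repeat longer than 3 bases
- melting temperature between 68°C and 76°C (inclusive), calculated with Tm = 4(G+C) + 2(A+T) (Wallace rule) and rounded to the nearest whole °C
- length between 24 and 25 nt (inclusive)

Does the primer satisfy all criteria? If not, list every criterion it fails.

Fails: homopolymer run, length.

Base counts: A=4, T=6, G=6, C=7 (length 23).
GC content: GC 13/23 = 56.5% ✓
homopolymer run: longest run = 5, exceeds 3 ✗
Tm: Tm = 2·10 + 4·13 = 72°C ✓
length: length 23, outside 24–25 ✗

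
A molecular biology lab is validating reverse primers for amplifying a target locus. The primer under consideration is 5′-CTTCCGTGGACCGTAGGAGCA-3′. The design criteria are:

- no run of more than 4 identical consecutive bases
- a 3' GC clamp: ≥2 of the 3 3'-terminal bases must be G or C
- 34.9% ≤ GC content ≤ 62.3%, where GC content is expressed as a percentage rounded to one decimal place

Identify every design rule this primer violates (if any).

Meets all criteria.

Base counts: A=4, T=4, G=7, C=6 (length 21).
homopolymer run: longest run = 2 ✓
GC clamp: 3' end GCA has 2 G/C ✓
GC content: GC 13/21 = 61.9% ✓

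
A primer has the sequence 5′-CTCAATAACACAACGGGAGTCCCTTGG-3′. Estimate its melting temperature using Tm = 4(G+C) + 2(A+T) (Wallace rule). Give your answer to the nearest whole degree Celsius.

82°C

Base counts: A=8, T=5, G=6, C=8 (length 27).
Tm = 2·(8+5) + 4·(6+8) = 2·13 + 4·14 = 26 + 56 = 82°C.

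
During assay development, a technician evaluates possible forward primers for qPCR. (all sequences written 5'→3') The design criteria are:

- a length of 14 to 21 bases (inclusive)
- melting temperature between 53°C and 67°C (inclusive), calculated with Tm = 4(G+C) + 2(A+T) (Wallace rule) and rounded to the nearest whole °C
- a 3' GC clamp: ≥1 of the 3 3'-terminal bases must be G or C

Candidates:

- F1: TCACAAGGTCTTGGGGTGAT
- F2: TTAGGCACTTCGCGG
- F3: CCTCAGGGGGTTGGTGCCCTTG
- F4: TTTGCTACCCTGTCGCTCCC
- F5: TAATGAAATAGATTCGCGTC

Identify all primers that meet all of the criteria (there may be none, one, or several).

F1 (20 nt, A=4 T=6 G=7 C=3): length 20 ✓; Tm = 2·10 + 4·10 = 60°C ✓; 3' end GAT has 1 G/C ✓ — passes.
F2 (15 nt, A=2 T=4 G=5 C=4): length 15 ✓; Tm = 2·6 + 4·9 = 48°C, outside 53–67°C ✗; 3' end CGG has 3 G/C ✓ — fails.
F3 (22 nt, A=1 T=6 G=9 C=6): length 22, outside 14–21 ✗; Tm = 2·7 + 4·15 = 74°C, outside 53–67°C ✗; 3' end TTG has 1 G/C ✓ — fails.
F4 (20 nt, A=1 T=7 G=3 C=9): length 20 ✓; Tm = 2·8 + 4·12 = 64°C ✓; 3' end CCC has 3 G/C ✓ — passes.
F5 (20 nt, A=7 T=6 G=4 C=3): length 20 ✓; Tm = 2·13 + 4·7 = 54°C ✓; 3' end GTC has 2 G/C ✓ — passes.

F1, F4 and F5.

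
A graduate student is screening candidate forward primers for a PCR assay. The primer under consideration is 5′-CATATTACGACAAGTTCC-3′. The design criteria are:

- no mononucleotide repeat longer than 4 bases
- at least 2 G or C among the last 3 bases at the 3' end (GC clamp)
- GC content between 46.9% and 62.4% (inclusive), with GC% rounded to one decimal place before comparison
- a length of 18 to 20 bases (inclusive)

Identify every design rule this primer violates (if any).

Base counts: A=6, T=5, G=2, C=5 (length 18).
homopolymer run: longest run = 2 ✓
GC clamp: 3' end TCC has 2 G/C ✓
GC content: GC 7/18 = 38.9%, outside 46.9–62.4% ✗
length: length 18 ✓

Fails: GC content.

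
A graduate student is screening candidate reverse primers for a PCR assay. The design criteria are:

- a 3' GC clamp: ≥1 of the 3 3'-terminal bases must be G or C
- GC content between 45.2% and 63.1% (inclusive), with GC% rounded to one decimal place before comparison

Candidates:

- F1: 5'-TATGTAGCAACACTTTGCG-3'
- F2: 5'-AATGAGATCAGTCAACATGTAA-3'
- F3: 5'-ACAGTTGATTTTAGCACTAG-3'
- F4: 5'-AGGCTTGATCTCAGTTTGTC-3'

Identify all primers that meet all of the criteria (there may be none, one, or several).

None of the candidates satisfy all criteria.

F1 (19 nt, A=5 T=6 G=4 C=4): 3' end GCG has 3 G/C ✓; GC 8/19 = 42.1%, outside 45.2–63.1% ✗ — fails.
F2 (22 nt, A=10 T=5 G=4 C=3): 3' end TAA has 0 G/C, need ≥1 ✗; GC 7/22 = 31.8%, outside 45.2–63.1% ✗ — fails.
F3 (20 nt, A=6 T=7 G=4 C=3): 3' end TAG has 1 G/C ✓; GC 7/20 = 35.0%, outside 45.2–63.1% ✗ — fails.
F4 (20 nt, A=3 T=8 G=5 C=4): 3' end GTC has 2 G/C ✓; GC 9/20 = 45.0%, outside 45.2–63.1% ✗ — fails.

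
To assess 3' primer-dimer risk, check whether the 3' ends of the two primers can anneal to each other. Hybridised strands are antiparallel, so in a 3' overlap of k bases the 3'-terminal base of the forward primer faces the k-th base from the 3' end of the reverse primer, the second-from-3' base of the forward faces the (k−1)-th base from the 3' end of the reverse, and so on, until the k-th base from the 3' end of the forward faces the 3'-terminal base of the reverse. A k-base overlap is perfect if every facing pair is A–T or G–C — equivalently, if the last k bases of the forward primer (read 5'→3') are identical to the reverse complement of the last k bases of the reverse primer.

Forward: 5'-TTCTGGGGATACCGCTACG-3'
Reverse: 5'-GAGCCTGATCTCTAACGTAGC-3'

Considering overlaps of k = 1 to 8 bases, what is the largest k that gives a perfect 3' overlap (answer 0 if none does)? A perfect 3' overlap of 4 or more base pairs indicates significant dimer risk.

Longest perfect overlap: 6 complementary base pairs; significant dimer risk (threshold 4).

Last 8 bases (5'→3') — forward …CCGCTACG, reverse …AACGTAGC.
Reverse complement of the reverse primer's last 8 bases: GCTACGTT; its first k bases are the reverse complement of the reverse primer's last k bases, so a perfect k-base overlap needs the forward primer's last k bases to equal them.
Comparing (forward last k vs required): k=1: G vs G ✓; k=2: CG vs GC ✗; k=3: ACG vs GCT ✗; k=4: TACG vs GCTA ✗; k=5: CTACG vs GCTAC ✗; k=6: GCTACG vs GCTACG ✓; k=7: CGCTACG vs GCTACGT ✗; k=8: CCGCTACG vs GCTACGTT ✗.
Perfect overlaps at k = 1, 6; the largest is 6.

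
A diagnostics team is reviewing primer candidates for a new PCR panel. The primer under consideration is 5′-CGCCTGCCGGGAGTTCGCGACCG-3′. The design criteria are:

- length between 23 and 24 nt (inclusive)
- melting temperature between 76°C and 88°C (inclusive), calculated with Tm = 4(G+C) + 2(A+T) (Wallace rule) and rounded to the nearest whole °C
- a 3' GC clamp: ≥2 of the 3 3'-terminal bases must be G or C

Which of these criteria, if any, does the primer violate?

Base counts: A=2, T=3, G=9, C=9 (length 23).
length: length 23 ✓
Tm: Tm = 2·5 + 4·18 = 82°C ✓
GC clamp: 3' end CCG has 3 G/C ✓

Meets all criteria.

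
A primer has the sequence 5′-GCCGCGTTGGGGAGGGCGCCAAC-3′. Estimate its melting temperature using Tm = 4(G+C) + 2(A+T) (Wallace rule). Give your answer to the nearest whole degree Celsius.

82°C

Base counts: A=3, T=2, G=11, C=7 (length 23).
Tm = 2·(3+2) + 4·(11+7) = 2·5 + 4·18 = 10 + 72 = 82°C.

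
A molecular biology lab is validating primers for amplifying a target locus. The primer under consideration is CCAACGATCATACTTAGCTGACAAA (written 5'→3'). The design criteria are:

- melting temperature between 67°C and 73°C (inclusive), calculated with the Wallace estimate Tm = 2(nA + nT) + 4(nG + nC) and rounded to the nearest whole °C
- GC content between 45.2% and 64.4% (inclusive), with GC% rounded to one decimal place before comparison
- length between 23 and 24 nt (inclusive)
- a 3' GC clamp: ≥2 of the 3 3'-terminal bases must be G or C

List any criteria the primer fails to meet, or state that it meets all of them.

Base counts: A=10, T=5, G=3, C=7 (length 25).
Tm: Tm = 2·15 + 4·10 = 70°C ✓
GC content: GC 10/25 = 40.0%, outside 45.2–64.4% ✗
length: length 25, outside 23–24 ✗
GC clamp: 3' end AAA has 0 G/C, need ≥2 ✗

Fails: GC content, length, GC clamp.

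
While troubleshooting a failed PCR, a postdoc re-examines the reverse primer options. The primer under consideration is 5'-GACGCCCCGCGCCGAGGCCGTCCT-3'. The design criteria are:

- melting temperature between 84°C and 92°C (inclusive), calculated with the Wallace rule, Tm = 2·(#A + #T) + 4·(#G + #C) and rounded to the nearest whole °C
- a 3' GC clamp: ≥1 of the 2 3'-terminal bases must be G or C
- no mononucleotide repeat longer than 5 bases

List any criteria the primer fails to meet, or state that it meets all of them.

Meets all criteria.

Base counts: A=2, T=2, G=8, C=12 (length 24).
Tm: Tm = 2·4 + 4·20 = 88°C ✓
GC clamp: 3' end CT has 1 G/C ✓
homopolymer run: longest run = 4 ✓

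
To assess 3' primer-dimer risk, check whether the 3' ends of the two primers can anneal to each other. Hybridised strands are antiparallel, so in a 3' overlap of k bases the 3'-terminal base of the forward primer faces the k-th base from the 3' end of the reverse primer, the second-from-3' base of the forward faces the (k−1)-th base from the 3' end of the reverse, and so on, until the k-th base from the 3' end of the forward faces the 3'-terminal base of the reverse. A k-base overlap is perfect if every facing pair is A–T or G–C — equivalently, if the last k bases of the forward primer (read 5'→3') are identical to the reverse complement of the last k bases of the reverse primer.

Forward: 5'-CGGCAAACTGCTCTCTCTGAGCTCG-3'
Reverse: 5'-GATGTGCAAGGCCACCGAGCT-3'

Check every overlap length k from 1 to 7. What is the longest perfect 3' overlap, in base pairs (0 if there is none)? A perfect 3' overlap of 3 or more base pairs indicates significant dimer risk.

Last 7 bases (5'→3') — forward …GAGCTCG, reverse …CCGAGCT.
Reverse complement of the reverse primer's last 7 bases: AGCTCGG; its first k bases are the reverse complement of the reverse primer's last k bases, so a perfect k-base overlap needs the forward primer's last k bases to equal them.
Comparing (forward last k vs required): k=1: G vs A ✗; k=2: CG vs AG ✗; k=3: TCG vs AGC ✗; k=4: CTCG vs AGCT ✗; k=5: GCTCG vs AGCTC ✗; k=6: AGCTCG vs AGCTCG ✓; k=7: GAGCTCG vs AGCTCGG ✗.
Only k = 6 is perfect, so the longest perfect 3' overlap is 6.

Longest perfect overlap: 6 complementary base pairs; significant dimer risk (threshold 3).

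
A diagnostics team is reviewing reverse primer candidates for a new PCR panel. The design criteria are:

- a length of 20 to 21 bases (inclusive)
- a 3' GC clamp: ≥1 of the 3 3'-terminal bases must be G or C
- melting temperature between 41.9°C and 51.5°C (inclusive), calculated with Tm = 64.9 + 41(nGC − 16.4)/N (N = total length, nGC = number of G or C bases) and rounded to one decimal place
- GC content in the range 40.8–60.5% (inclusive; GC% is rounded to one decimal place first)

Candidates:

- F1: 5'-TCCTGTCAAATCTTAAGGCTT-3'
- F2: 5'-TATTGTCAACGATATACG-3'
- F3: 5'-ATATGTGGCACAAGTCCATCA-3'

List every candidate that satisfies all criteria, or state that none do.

F3 only.

F1 (21 nt, A=5 T=8 G=3 C=5): length 21 ✓; 3' end CTT has 1 G/C ✓; Tm = 64.9 + 41·(8 − 16.4)/21 = 48.5°C ✓; GC 8/21 = 38.1%, outside 40.8–60.5% ✗ — fails.
F2 (18 nt, A=6 T=6 G=3 C=3): length 18, outside 20–21 ✗; 3' end ACG has 2 G/C ✓; Tm = 64.9 + 41·(6 − 16.4)/18 = 41.2°C, outside 41.9–51.5°C ✗; GC 6/18 = 33.3%, outside 40.8–60.5% ✗ — fails.
F3 (21 nt, A=7 T=5 G=4 C=5): length 21 ✓; 3' end TCA has 1 G/C ✓; Tm = 64.9 + 41·(9 − 16.4)/21 = 50.5°C ✓; GC 9/21 = 42.9% ✓ — passes.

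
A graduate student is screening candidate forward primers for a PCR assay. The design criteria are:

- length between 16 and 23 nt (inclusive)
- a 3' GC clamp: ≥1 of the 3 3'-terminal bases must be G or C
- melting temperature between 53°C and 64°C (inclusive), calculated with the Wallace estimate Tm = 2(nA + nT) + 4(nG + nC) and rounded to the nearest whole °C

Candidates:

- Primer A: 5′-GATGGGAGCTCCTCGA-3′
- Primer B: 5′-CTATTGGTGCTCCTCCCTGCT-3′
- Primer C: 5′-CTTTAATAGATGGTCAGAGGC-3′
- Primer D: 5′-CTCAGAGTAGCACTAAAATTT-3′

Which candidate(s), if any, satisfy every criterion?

Primer C only.

Primer A (16 nt, A=3 T=3 G=6 C=4): length 16 ✓; 3' end CGA has 2 G/C ✓; Tm = 2·6 + 4·10 = 52°C, outside 53–64°C ✗ — fails.
Primer B (21 nt, A=1 T=8 G=4 C=8): length 21 ✓; 3' end GCT has 2 G/C ✓; Tm = 2·9 + 4·12 = 66°C, outside 53–64°C ✗ — fails.
Primer C (21 nt, A=6 T=6 G=6 C=3): length 21 ✓; 3' end GGC has 3 G/C ✓; Tm = 2·12 + 4·9 = 60°C ✓ — passes.
Primer D (21 nt, A=8 T=6 G=3 C=4): length 21 ✓; 3' end TTT has 0 G/C, need ≥1 ✗; Tm = 2·14 + 4·7 = 56°C ✓ — fails.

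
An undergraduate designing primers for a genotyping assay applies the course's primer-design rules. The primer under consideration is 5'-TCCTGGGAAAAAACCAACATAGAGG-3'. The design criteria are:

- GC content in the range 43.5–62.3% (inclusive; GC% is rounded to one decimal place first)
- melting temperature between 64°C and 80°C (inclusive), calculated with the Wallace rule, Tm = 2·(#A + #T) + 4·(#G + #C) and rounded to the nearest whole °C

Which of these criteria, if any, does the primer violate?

Base counts: A=11, T=3, G=6, C=5 (length 25).
GC content: GC 11/25 = 44.0% ✓
Tm: Tm = 2·14 + 4·11 = 72°C ✓

Meets all criteria.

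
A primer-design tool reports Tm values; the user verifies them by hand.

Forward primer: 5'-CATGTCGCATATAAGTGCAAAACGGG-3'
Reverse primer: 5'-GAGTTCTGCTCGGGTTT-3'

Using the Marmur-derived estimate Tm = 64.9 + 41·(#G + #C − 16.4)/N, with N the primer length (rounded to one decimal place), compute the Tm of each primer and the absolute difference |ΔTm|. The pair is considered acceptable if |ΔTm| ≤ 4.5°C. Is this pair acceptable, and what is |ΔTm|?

Forward: G+C = 12, N = 26 → Tm = 64.9 + 41·(12 − 16.4)/26 = 58.0°C.
Reverse: G+C = 9, N = 17 → Tm = 64.9 + 41·(9 − 16.4)/17 = 47.1°C.
|ΔTm| = |58.0 − 47.1| = 10.9°C, > 4.5°C.

|ΔTm| = 10.9°C; the pair is not acceptable.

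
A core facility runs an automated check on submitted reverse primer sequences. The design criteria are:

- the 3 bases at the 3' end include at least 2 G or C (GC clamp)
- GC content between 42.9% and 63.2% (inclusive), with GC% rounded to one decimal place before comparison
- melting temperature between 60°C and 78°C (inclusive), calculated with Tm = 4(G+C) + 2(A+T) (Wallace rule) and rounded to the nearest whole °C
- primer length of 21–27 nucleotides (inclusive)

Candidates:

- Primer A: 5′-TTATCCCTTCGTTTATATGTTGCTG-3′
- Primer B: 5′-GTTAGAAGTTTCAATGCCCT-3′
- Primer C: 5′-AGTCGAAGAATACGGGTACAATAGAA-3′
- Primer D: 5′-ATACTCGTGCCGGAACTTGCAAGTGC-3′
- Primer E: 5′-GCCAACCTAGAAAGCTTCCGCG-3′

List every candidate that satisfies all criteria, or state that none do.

Primer E only.

Primer A (25 nt, A=3 T=13 G=4 C=5): 3' end CTG has 2 G/C ✓; GC 9/25 = 36.0%, outside 42.9–63.2% ✗; Tm = 2·16 + 4·9 = 68°C ✓; length 25 ✓ — fails.
Primer B (20 nt, A=5 T=7 G=4 C=4): 3' end CCT has 2 G/C ✓; GC 8/20 = 40.0%, outside 42.9–63.2% ✗; Tm = 2·12 + 4·8 = 56°C, outside 60–78°C ✗; length 20, outside 21–27 ✗ — fails.
Primer C (26 nt, A=12 T=4 G=7 C=3): 3' end GAA has 1 G/C, need ≥2 ✗; GC 10/26 = 38.5%, outside 42.9–63.2% ✗; Tm = 2·16 + 4·10 = 72°C ✓; length 26 ✓ — fails.
Primer D (26 nt, A=6 T=6 G=7 C=7): 3' end TGC has 2 G/C ✓; GC 14/26 = 53.8% ✓; Tm = 2·12 + 4·14 = 80°C, outside 60–78°C ✗; length 26 ✓ — fails.
Primer E (22 nt, A=6 T=3 G=5 C=8): 3' end GCG has 3 G/C ✓; GC 13/22 = 59.1% ✓; Tm = 2·9 + 4·13 = 70°C ✓; length 22 ✓ — passes.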